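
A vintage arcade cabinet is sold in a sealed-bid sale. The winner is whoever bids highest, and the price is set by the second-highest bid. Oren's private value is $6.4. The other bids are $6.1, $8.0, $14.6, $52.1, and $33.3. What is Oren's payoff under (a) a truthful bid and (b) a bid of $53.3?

Truthful: $0.0; alternative: -$45.7.

The highest competing bid is $52.1.
Bidding truthfully at $6.4: the top bid is $52.1 (a rival), so Oren loses. Payoff = $0.0.
Bidding $53.3: Oren has the top bid, wins, and pays the second-highest bid $52.1. Payoff = $6.4 − $52.1 = -$45.7.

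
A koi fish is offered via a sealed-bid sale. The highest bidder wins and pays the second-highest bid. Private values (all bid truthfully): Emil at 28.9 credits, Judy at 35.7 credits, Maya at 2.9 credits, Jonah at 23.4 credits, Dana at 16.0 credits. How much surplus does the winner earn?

Bids in descending order: Judy 35.7 credits, then Emil 28.9 credits, then Jonah 23.4 credits, then Dana 16.0 credits, then Maya 2.9 credits.
Judy wins with the top bid and pays the second-highest, 28.9 credits.
Surplus = 35.7 credits − 28.9 credits = 6.8 credits.

Winner's surplus: 6.8 credits.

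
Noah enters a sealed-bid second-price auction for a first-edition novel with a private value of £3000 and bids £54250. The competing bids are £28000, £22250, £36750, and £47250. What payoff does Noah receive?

Highest competing bid: £47250.
Noah's bid £54250 is the highest overall, so Noah wins and pays the second-highest bid, £47250.
Payoff = value − price = £3000 − £47250 = -£44250.

Payoff = -£44250.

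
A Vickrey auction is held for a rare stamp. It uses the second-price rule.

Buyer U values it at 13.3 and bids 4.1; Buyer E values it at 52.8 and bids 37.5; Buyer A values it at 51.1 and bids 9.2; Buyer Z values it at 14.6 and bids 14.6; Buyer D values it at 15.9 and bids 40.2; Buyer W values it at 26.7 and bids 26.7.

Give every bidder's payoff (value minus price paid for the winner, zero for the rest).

Payoffs: Buyer U 0.0, Buyer E 0.0, Buyer A 0.0, Buyer Z 0.0, Buyer D -21.6, Buyer W 0.0.

Sorted high to low: Buyer D 40.2 > Buyer E 37.5 > Buyer W 26.7 > Buyer Z 14.6 > Buyer A 9.2 > Buyer U 4.1.
Buyer D has the top bid and wins; the price is the second-highest bid, 37.5.
Buyer D's payoff = 15.9 − 37.5 = -21.6. All other bidders lose, so their payoff is 0.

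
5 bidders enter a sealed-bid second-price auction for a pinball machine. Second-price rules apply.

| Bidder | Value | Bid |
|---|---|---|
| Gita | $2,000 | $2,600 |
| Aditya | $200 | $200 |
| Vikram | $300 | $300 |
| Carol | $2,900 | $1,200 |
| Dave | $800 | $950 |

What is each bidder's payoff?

Ranking the bids: Gita $2,600, then Carol $1,200, then Dave $950, then Vikram $300, then Aditya $200.
Gita has the top bid and wins; the price is the second-highest bid, $1,200.
Gita's payoff = $2,000 − $1,200 = $800. All other bidders lose, so their payoff is 0.

Payoffs: Gita $800, Aditya $0, Vikram $0, Carol $0, Dave $0.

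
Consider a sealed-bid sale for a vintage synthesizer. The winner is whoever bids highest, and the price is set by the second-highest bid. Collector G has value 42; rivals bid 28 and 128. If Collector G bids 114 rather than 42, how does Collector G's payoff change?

The highest competing bid is 128.
Bidding truthfully at 42: the top bid is 128 (a rival), so Collector G loses. Payoff = 0.
Bidding 114: the top bid is 128 (a rival), so Collector G loses. Payoff = 0.
Change = 0 − 0 = 0.
The bid only affects whether you win, not the price — here both bids land on the same side of the top rival bid, so the deviation is payoff-neutral.

0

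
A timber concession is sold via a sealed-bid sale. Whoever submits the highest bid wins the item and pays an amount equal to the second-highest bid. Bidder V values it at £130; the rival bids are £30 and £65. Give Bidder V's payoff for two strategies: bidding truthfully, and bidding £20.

The highest competing bid is £65.
Bidding truthfully at £130: Bidder V has the top bid, wins, and pays the second-highest bid £65. Payoff = £130 − £65 = £65.
Bidding £20: the top bid is £65 (a rival), so Bidder V loses. Payoff = £0.

Truthful: £65; alternative: £0.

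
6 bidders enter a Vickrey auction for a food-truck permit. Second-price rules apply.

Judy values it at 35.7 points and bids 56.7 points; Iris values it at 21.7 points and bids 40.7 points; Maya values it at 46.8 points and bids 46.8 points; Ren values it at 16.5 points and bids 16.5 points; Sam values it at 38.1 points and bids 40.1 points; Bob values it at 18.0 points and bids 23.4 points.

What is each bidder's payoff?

Payoffs: Judy -11.1 points, Iris 0.0 points, Maya 0.0 points, Ren 0.0 points, Sam 0.0 points, Bob 0.0 points.

Ordered from highest: Judy 56.7 points; Maya 46.8 points; Iris 40.7 points; Sam 40.1 points; Bob 23.4 points; Ren 16.5 points.
Judy has the top bid and wins; the price is the second-highest bid, 46.8 points.
Judy's payoff = 35.7 points − 46.8 points = -11.1 points. All other bidders lose, so their payoff is 0.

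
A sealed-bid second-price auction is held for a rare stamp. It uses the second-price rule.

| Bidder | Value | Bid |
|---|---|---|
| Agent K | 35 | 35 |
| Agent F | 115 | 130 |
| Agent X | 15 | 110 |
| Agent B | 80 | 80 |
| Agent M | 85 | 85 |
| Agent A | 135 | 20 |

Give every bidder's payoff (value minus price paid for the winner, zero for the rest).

Bids in descending order: Agent F 130, then Agent X 110, then Agent M 85, then Agent B 80, then Agent K 35, then Agent A 20.
Agent F has the top bid and wins; the price is the second-highest bid, 110.
Agent F's payoff = 115 − 110 = 5. All other bidders lose, so their payoff is 0.

Payoffs: Agent K 0, Agent F 5, Agent X 0, Agent B 0, Agent M 0, Agent A 0.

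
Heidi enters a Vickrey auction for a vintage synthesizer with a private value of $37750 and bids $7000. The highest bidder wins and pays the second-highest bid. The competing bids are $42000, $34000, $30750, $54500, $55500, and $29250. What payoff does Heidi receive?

Payoff = $0.

Highest competing bid: $55500.
Heidi's bid $7000 is not the highest, so Heidi loses, pays nothing, and earns zero payoff.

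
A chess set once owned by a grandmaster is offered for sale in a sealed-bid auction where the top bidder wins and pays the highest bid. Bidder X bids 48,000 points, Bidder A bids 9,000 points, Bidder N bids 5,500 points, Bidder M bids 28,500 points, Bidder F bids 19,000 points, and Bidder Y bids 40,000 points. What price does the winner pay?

Ordered from highest: Bidder X 48,000 points, then Bidder Y 40,000 points, then Bidder M 28,500 points, then Bidder F 19,000 points, then Bidder A 9,000 points, then Bidder N 5,500 points.
Bidder X is the highest bidder, so Bidder X wins.
Under the first-price rule, the price is the highest bid: 48,000 points.

Price paid: 48,000 points.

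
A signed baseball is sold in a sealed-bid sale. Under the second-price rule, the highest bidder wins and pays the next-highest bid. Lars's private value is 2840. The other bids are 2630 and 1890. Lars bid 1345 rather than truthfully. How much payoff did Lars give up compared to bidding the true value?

The highest competing bid is 2630.
Bidding truthfully at 2840: Lars has the top bid, wins, and pays the second-highest bid 2630. Payoff = 2840 − 2630 = 210.
Bidding 1345: the top bid is 2630 (a rival), so Lars loses. Payoff = 0.
Regret = truthful payoff − actual payoff = 210 − 0 = 210.

210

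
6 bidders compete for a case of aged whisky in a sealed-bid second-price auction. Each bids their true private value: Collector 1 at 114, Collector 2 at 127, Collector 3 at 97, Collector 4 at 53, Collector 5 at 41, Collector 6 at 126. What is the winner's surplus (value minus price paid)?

1

Sorted high to low: Collector 2 127 > Collector 6 126 > Collector 1 114 > Collector 3 97 > Collector 4 53 > Collector 5 41.
Collector 2 wins with the top bid and pays the second-highest, 126.
Surplus = 127 − 126 = 1.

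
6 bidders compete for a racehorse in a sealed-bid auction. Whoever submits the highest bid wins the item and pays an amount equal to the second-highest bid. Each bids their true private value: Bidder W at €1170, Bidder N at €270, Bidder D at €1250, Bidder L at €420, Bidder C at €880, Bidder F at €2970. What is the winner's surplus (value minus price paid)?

Sorted high to low: Bidder F €2970; Bidder D €1250; Bidder W €1170; Bidder C €880; Bidder L €420; Bidder N €270.
Bidder F wins with the top bid and pays the second-highest, €1250.
Surplus = €2970 − €1250 = €1720.

Winner's surplus: €1720.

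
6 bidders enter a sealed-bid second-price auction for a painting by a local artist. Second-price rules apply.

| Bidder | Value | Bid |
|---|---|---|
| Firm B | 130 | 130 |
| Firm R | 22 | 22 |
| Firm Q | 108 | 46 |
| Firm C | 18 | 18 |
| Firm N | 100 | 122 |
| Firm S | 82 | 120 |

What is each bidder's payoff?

Ordered from highest: Firm B 130, then Firm N 122, then Firm S 120, then Firm Q 46, then Firm R 22, then Firm C 18.
Firm B has the top bid and wins; the price is the second-highest bid, 122.
Firm B's payoff = 130 − 122 = 8. All other bidders lose, so their payoff is 0.

Firm B 8, Firm R 0, Firm Q 0, Firm C 0, Firm N 0, Firm S 0.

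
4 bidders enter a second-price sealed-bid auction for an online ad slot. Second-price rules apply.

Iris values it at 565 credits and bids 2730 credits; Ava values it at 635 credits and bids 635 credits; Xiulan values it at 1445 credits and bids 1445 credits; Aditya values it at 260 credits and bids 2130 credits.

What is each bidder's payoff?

Sorted high to low: Iris 2730 credits; Aditya 2130 credits; Xiulan 1445 credits; Ava 635 credits.
Iris has the top bid and wins; the price is the second-highest bid, 2130 credits.
Iris's payoff = 565 credits − 2130 credits = -1565 credits. All other bidders lose, so their payoff is 0.

Payoffs: Iris -1565 credits, Ava 0 credits, Xiulan 0 credits, Aditya 0 credits.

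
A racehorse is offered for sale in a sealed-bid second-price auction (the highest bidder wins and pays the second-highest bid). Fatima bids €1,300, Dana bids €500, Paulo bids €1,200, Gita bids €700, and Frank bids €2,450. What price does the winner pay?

€1,300

Sorted high to low: Frank €2,450, then Fatima €1,300, then Paulo €1,200, then Gita €700, then Dana €500.
Frank is the highest bidder, so Frank wins.
Under the second-price rule, the price is the second-highest bid: €1,300.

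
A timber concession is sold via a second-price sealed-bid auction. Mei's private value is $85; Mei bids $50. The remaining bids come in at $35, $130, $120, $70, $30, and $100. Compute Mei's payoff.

Payoff = $0.

Highest competing bid: $130.
Mei's bid $50 is not the highest, so Mei loses, pays nothing, and earns zero payoff.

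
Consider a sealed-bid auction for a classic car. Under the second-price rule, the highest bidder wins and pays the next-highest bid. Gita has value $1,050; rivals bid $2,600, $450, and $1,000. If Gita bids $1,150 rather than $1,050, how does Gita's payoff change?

Change in payoff: $0.

The highest competing bid is $2,600.
Bidding truthfully at $1,050: the top bid is $2,600 (a rival), so Gita loses. Payoff = $0.
Bidding $1,150: the top bid is $2,600 (a rival), so Gita loses. Payoff = $0.
Change = $0 − $0 = $0.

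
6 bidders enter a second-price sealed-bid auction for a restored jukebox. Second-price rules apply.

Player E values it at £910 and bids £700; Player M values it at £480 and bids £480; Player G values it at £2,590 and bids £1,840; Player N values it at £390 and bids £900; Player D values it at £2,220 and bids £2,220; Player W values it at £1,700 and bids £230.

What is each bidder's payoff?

Ranking the bids: Player D £2,220, then Player G £1,840, then Player N £900, then Player E £700, then Player M £480, then Player W £230.
Player D has the top bid and wins; the price is the second-highest bid, £1,840.
Player D's payoff = £2,220 − £1,840 = £380. All other bidders lose, so their payoff is 0.

Player E £0, Player M £0, Player G £0, Player N £0, Player D £380, Player W £0.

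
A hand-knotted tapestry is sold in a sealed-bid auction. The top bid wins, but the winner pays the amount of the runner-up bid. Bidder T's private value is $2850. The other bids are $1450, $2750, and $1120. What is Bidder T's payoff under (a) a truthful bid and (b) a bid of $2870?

The highest competing bid is $2750.
Bidding truthfully at $2850: Bidder T has the top bid, wins, and pays the second-highest bid $2750. Payoff = $2850 − $2750 = $100.
Bidding $2870: Bidder T has the top bid, wins, and pays the second-highest bid $2750. Payoff = $2850 − $2750 = $100.
The bid only affects whether you win, not the price — here both bids land on the same side of the top rival bid, so the deviation is payoff-neutral.

Truthful: $100; alternative: $100.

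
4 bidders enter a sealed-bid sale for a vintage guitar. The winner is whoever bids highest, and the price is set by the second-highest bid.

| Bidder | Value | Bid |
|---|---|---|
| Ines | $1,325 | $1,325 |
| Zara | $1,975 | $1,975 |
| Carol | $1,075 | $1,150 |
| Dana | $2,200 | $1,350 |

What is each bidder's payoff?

Ordered from highest: Zara $1,975, then Dana $1,350, then Ines $1,325, then Carol $1,150.
Zara has the top bid and wins; the price is the second-highest bid, $1,350.
Zara's payoff = $1,975 − $1,350 = $625. All other bidders lose, so their payoff is 0.

Payoffs: Ines $0, Zara $625, Carol $0, Dana $0.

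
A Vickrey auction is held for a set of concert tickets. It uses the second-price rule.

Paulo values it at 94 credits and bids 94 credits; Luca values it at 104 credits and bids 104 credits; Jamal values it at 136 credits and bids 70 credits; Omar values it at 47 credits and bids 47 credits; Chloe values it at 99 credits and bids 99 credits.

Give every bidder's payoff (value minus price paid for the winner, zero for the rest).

Sorted high to low: Luca 104 credits, then Chloe 99 credits, then Paulo 94 credits, then Jamal 70 credits, then Omar 47 credits.
Luca has the top bid and wins; the price is the second-highest bid, 99 credits.
Luca's payoff = 104 credits − 99 credits = 5 credits. All other bidders lose, so their payoff is 0.

Paulo 0 credits, Luca 5 credits, Jamal 0 credits, Omar 0 credits, Chloe 0 credits.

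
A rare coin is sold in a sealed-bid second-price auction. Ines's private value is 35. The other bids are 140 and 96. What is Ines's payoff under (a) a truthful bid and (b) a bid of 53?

(a) 0  (b) 0

The highest competing bid is 140.
Bidding truthfully at 35: the top bid is 140 (a rival), so Ines loses. Payoff = 0.
Bidding 53: the top bid is 140 (a rival), so Ines loses. Payoff = 0.
The bid only affects whether you win, not the price — here both bids land on the same side of the top rival bid, so the deviation is payoff-neutral.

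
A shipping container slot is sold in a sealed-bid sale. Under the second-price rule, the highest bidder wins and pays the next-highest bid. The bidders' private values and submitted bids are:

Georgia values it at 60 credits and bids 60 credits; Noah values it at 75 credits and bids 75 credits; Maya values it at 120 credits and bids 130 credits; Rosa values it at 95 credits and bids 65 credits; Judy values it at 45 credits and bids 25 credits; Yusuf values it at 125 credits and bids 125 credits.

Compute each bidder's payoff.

Ordered from highest: Maya 130 credits, then Yusuf 125 credits, then Noah 75 credits, then Rosa 65 credits, then Georgia 60 credits, then Judy 25 credits.
Maya has the top bid and wins; the price is the second-highest bid, 125 credits.
Maya's payoff = 120 credits − 125 credits = -5 credits. All other bidders lose, so their payoff is 0.

Payoffs: Georgia 0 credits, Noah 0 credits, Maya -5 credits, Rosa 0 credits, Judy 0 credits, Yusuf 0 credits.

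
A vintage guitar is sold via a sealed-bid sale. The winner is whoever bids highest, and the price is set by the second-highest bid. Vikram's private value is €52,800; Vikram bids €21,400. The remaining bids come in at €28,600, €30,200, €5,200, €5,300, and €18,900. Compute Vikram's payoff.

Payoff = €0.

Highest competing bid: €30,200.
Vikram's bid €21,400 is not the highest, so Vikram loses, pays nothing, and earns zero payoff.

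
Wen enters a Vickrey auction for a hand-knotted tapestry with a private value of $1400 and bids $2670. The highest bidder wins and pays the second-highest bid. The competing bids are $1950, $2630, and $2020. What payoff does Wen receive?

Payoff = -$1230.

Highest competing bid: $2630.
Wen's bid $2670 is the highest overall, so Wen wins and pays the second-highest bid, $2630.
Payoff = value − price = $1400 − $2630 = -$1230.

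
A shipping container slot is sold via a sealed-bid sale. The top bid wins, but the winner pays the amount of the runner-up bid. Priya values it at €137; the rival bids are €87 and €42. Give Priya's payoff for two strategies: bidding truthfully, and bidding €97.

The highest competing bid is €87.
Bidding truthfully at €137: Priya has the top bid, wins, and pays the second-highest bid €87. Payoff = €137 − €87 = €50.
Bidding €97: Priya has the top bid, wins, and pays the second-highest bid €87. Payoff = €137 − €87 = €50.
The bid only affects whether you win, not the price — here both bids land on the same side of the top rival bid, so the deviation is payoff-neutral.

(a) €50  (b) €50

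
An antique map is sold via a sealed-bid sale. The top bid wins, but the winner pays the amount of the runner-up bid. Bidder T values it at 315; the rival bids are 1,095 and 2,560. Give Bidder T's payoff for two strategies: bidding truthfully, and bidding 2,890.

The highest competing bid is 2,560.
Bidding truthfully at 315: the top bid is 2,560 (a rival), so Bidder T loses. Payoff = 0.
Bidding 2,890: Bidder T has the top bid, wins, and pays the second-highest bid 2,560. Payoff = 315 − 2,560 = -2,245.
Deviating from a truthful bid can only lose payoff in a second-price auction — never gain.

Truthful: 0; alternative: -2,245.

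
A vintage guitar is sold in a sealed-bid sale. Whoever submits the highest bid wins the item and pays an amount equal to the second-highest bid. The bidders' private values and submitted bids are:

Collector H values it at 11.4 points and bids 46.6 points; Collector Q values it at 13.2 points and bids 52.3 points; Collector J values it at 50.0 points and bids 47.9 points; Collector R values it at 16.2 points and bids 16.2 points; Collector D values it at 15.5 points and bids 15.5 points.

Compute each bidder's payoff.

Sorted high to low: Collector Q 52.3 points; Collector J 47.9 points; Collector H 46.6 points; Collector R 16.2 points; Collector D 15.5 points.
Collector Q has the top bid and wins; the price is the second-highest bid, 47.9 points.
Collector Q's payoff = 13.2 points − 47.9 points = -34.7 points. All other bidders lose, so their payoff is 0.

Collector H 0.0 points, Collector Q -34.7 points, Collector J 0.0 points, Collector R 0.0 points, Collector D 0.0 points.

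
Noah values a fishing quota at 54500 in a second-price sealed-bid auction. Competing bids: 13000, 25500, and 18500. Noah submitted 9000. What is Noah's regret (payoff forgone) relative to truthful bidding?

The highest competing bid is 25500.
Bidding truthfully at 54500: Noah has the top bid, wins, and pays the second-highest bid 25500. Payoff = 54500 − 25500 = 29000.
Bidding 9000: the top bid is 25500 (a rival), so Noah loses. Payoff = 0.
Regret = truthful payoff − actual payoff = 29000 − 0 = 29000.
Deviating from a truthful bid can only lose payoff in a second-price auction — never gain.

29000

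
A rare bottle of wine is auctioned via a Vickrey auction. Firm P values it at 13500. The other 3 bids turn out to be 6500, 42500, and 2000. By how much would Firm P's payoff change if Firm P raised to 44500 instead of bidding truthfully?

The highest competing bid is 42500.
Bidding truthfully at 13500: the top bid is 42500 (a rival), so Firm P loses. Payoff = 0.
Bidding 44500: Firm P has the top bid, wins, and pays the second-highest bid 42500. Payoff = 13500 − 42500 = -29000.
Change = -29000 − 0 = -29000.
This is the dominant-strategy logic: truthful bidding weakly beats any alternative.

-29000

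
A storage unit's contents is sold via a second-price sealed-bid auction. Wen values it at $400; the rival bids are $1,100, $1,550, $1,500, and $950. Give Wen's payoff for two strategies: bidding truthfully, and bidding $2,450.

The highest competing bid is $1,550.
Bidding truthfully at $400: the top bid is $1,550 (a rival), so Wen loses. Payoff = $0.
Bidding $2,450: Wen has the top bid, wins, and pays the second-highest bid $1,550. Payoff = $400 − $1,550 = -$1,150.

(a) $0  (b) -$1,150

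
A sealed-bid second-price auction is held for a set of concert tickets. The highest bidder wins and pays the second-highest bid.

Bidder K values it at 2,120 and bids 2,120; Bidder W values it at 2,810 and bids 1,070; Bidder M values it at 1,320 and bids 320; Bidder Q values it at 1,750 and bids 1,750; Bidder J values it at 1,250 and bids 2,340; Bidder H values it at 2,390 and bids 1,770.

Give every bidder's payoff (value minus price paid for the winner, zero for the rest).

Bids in descending order: Bidder J 2,340; Bidder K 2,120; Bidder H 1,770; Bidder Q 1,750; Bidder W 1,070; Bidder M 320.
Bidder J has the top bid and wins; the price is the second-highest bid, 2,120.
Bidder J's payoff = 1,250 − 2,120 = -870. All other bidders lose, so their payoff is 0.

Payoffs: Bidder K 0, Bidder W 0, Bidder M 0, Bidder Q 0, Bidder J -870, Bidder H 0.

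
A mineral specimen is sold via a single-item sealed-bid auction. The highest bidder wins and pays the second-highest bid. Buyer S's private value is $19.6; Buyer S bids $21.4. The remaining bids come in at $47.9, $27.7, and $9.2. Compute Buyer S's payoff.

$0.0

Highest competing bid: $47.9.
Buyer S's bid $21.4 is not the highest, so Buyer S loses, pays nothing, and earns zero payoff.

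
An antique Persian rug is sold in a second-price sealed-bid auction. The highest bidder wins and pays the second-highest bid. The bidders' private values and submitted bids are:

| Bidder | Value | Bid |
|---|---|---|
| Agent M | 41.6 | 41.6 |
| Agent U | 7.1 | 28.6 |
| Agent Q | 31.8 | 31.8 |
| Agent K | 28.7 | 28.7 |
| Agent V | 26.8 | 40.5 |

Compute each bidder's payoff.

Agent M 1.1, Agent U 0.0, Agent Q 0.0, Agent K 0.0, Agent V 0.0.

Bids in descending order: Agent M 41.6, then Agent V 40.5, then Agent Q 31.8, then Agent K 28.7, then Agent U 28.6.
Agent M has the top bid and wins; the price is the second-highest bid, 40.5.
Agent M's payoff = 41.6 − 40.5 = 1.1. All other bidders lose, so their payoff is 0.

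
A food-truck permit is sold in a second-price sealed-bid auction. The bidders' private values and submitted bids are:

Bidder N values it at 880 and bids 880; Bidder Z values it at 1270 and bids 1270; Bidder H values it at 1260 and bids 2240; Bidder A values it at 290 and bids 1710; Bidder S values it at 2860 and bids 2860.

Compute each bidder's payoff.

Bidder N 0, Bidder Z 0, Bidder H 0, Bidder A 0, Bidder S 620.

Sorted high to low: Bidder S 2860, then Bidder H 2240, then Bidder A 1710, then Bidder Z 1270, then Bidder N 880.
Bidder S has the top bid and wins; the price is the second-highest bid, 2240.
Bidder S's payoff = 2860 − 2240 = 620. All other bidders lose, so their payoff is 0.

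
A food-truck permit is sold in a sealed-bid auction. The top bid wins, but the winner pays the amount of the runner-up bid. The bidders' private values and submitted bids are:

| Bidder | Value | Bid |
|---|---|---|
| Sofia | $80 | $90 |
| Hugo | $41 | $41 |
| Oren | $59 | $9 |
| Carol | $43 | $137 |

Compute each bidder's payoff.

Ranking the bids: Carol $137; Sofia $90; Hugo $41; Oren $9.
Carol has the top bid and wins; the price is the second-highest bid, $90.
Carol's payoff = $43 − $90 = -$47. All other bidders lose, so their payoff is 0.

Sofia $0, Hugo $0, Oren $0, Carol -$47.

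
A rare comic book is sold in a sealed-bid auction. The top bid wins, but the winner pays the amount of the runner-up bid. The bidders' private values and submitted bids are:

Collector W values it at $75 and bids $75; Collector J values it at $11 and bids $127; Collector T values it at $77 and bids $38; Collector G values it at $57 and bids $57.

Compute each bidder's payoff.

Payoffs: Collector W $0, Collector J -$64, Collector T $0, Collector G $0.

Ranking the bids: Collector J $127 > Collector W $75 > Collector G $57 > Collector T $38.
Collector J has the top bid and wins; the price is the second-highest bid, $75.
Collector J's payoff = $11 − $75 = -$64. All other bidders lose, so their payoff is 0.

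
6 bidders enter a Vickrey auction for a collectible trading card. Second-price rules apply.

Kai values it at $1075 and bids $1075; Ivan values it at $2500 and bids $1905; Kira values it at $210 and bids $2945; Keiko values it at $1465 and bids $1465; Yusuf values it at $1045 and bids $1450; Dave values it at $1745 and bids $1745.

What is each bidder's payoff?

Sorted high to low: Kira $2945 > Ivan $1905 > Dave $1745 > Keiko $1465 > Yusuf $1450 > Kai $1075.
Kira has the top bid and wins; the price is the second-highest bid, $1905.
Kira's payoff = $210 − $1905 = -$1695. All other bidders lose, so their payoff is 0.

Payoffs: Kai $0, Ivan $0, Kira -$1695, Keiko $0, Yusuf $0, Dave $0.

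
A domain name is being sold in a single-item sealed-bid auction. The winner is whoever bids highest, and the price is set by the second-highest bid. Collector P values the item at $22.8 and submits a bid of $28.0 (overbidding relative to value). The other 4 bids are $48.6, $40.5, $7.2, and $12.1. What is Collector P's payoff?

Payoff = $0.0.

Highest competing bid: $48.6.
Collector P's bid $28.0 is not the highest, so Collector P loses, pays nothing, and earns zero payoff.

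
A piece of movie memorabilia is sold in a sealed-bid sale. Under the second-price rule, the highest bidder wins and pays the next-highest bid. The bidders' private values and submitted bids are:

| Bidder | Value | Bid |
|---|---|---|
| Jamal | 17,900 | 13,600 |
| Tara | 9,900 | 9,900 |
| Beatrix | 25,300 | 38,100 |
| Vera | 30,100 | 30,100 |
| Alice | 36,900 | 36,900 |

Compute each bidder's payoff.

Bids in descending order: Beatrix 38,100 > Alice 36,900 > Vera 30,100 > Jamal 13,600 > Tara 9,900.
Beatrix has the top bid and wins; the price is the second-highest bid, 36,900.
Beatrix's payoff = 25,300 − 36,900 = -11,600. All other bidders lose, so their payoff is 0.

Jamal 0, Tara 0, Beatrix -11,600, Vera 0, Alice 0.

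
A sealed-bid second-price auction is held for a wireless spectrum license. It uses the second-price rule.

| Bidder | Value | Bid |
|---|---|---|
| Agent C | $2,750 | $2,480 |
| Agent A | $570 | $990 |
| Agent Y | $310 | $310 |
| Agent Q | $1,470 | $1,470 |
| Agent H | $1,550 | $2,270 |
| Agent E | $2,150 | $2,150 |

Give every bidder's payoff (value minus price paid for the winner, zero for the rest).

Agent C $480, Agent A $0, Agent Y $0, Agent Q $0, Agent H $0, Agent E $0.

Sorted high to low: Agent C $2,480; Agent H $2,270; Agent E $2,150; Agent Q $1,470; Agent A $990; Agent Y $310.
Agent C has the top bid and wins; the price is the second-highest bid, $2,270.
Agent C's payoff = $2,750 − $2,270 = $480. All other bidders lose, so their payoff is 0.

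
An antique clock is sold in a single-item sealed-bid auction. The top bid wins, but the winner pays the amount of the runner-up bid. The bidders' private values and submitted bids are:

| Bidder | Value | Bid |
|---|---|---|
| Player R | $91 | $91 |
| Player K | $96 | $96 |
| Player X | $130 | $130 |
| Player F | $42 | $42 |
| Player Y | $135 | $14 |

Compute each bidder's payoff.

Player R $0, Player K $0, Player X $34, Player F $0, Player Y $0.

Ordered from highest: Player X $130 > Player K $96 > Player R $91 > Player F $42 > Player Y $14.
Player X has the top bid and wins; the price is the second-highest bid, $96.
Player X's payoff = $130 − $96 = $34. All other bidders lose, so their payoff is 0.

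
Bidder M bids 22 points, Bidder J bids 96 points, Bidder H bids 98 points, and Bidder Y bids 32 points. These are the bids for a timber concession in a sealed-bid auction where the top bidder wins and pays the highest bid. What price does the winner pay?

Price paid: 98 points.

Ranking the bids: Bidder H 98 points > Bidder J 96 points > Bidder Y 32 points > Bidder M 22 points.
Bidder H is the highest bidder, so Bidder H wins.
Under the first-price rule, the price is the highest bid: 98 points.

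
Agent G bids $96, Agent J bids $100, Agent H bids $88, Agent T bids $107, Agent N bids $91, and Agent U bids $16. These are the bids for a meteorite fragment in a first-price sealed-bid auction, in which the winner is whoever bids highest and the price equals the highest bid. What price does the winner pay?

The winner pays $107.

Ordered from highest: Agent T $107 > Agent J $100 > Agent G $96 > Agent N $91 > Agent H $88 > Agent U $16.
Agent T is the highest bidder, so Agent T wins.
Under the first-price rule, the price is the highest bid: $107.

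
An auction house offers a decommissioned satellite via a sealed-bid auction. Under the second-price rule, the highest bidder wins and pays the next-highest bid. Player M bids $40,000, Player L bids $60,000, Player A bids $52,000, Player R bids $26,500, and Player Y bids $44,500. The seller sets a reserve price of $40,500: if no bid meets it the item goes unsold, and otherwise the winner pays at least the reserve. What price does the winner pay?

Price paid: $52,000.

Bids in descending order: Player L $60,000 > Player A $52,000 > Player Y $44,500 > Player M $40,000 > Player R $26,500.
Player L has the highest bid, so Player L wins.
The second-highest bid is $52,000, which exceeds the reserve, so that sets the price.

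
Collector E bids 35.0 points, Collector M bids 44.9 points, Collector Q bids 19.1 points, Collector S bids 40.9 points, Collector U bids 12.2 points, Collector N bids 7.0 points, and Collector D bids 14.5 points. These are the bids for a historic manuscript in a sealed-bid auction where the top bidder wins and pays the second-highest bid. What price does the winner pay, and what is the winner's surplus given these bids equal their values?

Ordered from highest: Collector M 44.9 points; Collector S 40.9 points; Collector E 35.0 points; Collector Q 19.1 points; Collector D 14.5 points; Collector U 12.2 points; Collector N 7.0 points.
Collector M is the highest bidder, so Collector M wins.
Under the second-price rule, the price is the second-highest bid: 40.9 points.
Surplus = 44.9 points − 40.9 points = 4.0 points.

The winner pays 40.9 points for a surplus of 4.0 points.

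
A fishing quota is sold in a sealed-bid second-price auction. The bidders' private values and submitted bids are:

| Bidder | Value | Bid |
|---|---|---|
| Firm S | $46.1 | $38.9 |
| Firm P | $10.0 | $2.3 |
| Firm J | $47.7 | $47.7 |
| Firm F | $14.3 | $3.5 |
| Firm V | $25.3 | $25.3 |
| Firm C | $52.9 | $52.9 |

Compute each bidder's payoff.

Bids in descending order: Firm C $52.9, then Firm J $47.7, then Firm S $38.9, then Firm V $25.3, then Firm F $3.5, then Firm P $2.3.
Firm C has the top bid and wins; the price is the second-highest bid, $47.7.
Firm C's payoff = $52.9 − $47.7 = $5.2. All other bidders lose, so their payoff is 0.

Firm S $0.0, Firm P $0.0, Firm J $0.0, Firm F $0.0, Firm V $0.0, Firm C $5.2.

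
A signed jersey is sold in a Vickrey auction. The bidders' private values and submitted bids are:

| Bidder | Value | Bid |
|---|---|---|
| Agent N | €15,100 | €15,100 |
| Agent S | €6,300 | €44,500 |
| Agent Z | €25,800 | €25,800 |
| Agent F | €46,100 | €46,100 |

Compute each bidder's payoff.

Payoffs: Agent N €0, Agent S €0, Agent Z €0, Agent F €1,600.

Bids in descending order: Agent F €46,100 > Agent S €44,500 > Agent Z €25,800 > Agent N €15,100.
Agent F has the top bid and wins; the price is the second-highest bid, €44,500.
Agent F's payoff = €46,100 − €44,500 = €1,600. All other bidders lose, so their payoff is 0.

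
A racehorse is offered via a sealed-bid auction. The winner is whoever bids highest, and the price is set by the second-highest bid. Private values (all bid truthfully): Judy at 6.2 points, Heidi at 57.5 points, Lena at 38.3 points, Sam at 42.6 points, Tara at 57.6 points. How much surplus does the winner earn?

0.1 points

Ranking the bids: Tara 57.6 points > Heidi 57.5 points > Sam 42.6 points > Lena 38.3 points > Judy 6.2 points.
Tara wins with the top bid and pays the second-highest, 57.5 points.
Surplus = 57.6 points − 57.5 points = 0.1 points.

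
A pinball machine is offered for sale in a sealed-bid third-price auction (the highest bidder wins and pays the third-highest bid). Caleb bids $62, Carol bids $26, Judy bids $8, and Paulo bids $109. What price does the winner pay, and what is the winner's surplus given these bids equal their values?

Ordered from highest: Paulo $109, then Caleb $62, then Carol $26, then Judy $8.
Paulo is the highest bidder, so Paulo wins.
Under the third-price rule, the price is the third-highest bid: $26.
Surplus = $109 − $26 = $83.

The winner pays $26 for a surplus of $83.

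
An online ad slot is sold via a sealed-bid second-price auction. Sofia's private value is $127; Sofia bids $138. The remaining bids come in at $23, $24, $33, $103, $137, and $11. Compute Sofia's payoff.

Sofia's payoff: -$10.

Highest competing bid: $137.
Sofia's bid $138 is the highest overall, so Sofia wins and pays the second-highest bid, $137.
Payoff = value − price = $127 − $137 = -$10.
Overbidding won the item at a price above value — truthful bidding would have avoided this loss.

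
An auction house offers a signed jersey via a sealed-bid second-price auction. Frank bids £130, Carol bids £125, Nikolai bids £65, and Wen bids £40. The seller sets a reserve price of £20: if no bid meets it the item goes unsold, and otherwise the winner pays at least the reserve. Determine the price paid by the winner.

Ranking the bids: Frank £130, then Carol £125, then Nikolai £65, then Wen £40.
Frank has the highest bid, so Frank wins.
The second-highest bid is £125, which exceeds the reserve, so that sets the price.

The winner pays £125.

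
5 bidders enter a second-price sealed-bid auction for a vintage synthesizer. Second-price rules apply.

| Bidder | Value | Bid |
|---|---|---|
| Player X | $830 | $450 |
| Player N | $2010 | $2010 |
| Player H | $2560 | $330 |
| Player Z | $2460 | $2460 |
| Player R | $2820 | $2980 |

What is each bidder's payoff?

Payoffs: Player X $0, Player N $0, Player H $0, Player Z $0, Player R $360.

Ranking the bids: Player R $2980 > Player Z $2460 > Player N $2010 > Player X $450 > Player H $330.
Player R has the top bid and wins; the price is the second-highest bid, $2460.
Player R's payoff = $2820 − $2460 = $360. All other bidders lose, so their payoff is 0.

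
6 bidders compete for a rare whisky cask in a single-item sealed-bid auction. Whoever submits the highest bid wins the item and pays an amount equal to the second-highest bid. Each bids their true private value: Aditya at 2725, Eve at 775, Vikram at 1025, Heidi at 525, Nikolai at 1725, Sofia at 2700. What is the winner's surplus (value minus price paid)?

Sorted high to low: Aditya 2725 > Sofia 2700 > Nikolai 1725 > Vikram 1025 > Eve 775 > Heidi 525.
Aditya wins with the top bid and pays the second-highest, 2700.
Surplus = 2725 − 2700 = 25.

25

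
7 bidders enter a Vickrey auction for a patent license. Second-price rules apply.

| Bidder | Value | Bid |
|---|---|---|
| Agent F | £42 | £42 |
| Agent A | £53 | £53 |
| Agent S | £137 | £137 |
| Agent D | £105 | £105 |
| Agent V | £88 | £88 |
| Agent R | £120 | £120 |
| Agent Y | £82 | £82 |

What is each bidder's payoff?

Bids in descending order: Agent S £137, then Agent R £120, then Agent D £105, then Agent V £88, then Agent Y £82, then Agent A £53, then Agent F £42.
Agent S has the top bid and wins; the price is the second-highest bid, £120.
Agent S's payoff = £137 − £120 = £17. All other bidders lose, so their payoff is 0.

Payoffs: Agent F £0, Agent A £0, Agent S £17, Agent D £0, Agent V £0, Agent R £0, Agent Y £0.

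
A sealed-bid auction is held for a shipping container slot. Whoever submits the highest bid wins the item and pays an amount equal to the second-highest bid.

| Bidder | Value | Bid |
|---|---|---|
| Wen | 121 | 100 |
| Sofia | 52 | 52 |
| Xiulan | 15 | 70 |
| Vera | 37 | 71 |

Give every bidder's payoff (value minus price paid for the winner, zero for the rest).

Wen 50, Sofia 0, Xiulan 0, Vera 0.

Bids in descending order: Wen 100, then Vera 71, then Xiulan 70, then Sofia 52.
Wen has the top bid and wins; the price is the second-highest bid, 71.
Wen's payoff = 121 − 71 = 50. All other bidders lose, so their payoff is 0.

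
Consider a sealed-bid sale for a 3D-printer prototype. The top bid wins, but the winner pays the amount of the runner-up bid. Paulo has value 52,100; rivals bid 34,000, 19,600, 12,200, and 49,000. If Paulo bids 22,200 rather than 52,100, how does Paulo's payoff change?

Payoff change: -3,100.

The highest competing bid is 49,000.
Bidding truthfully at 52,100: Paulo has the top bid, wins, and pays the second-highest bid 49,000. Payoff = 52,100 − 49,000 = 3,100.
Bidding 22,200: the top bid is 49,000 (a rival), so Paulo loses. Payoff = 0.
Change = 0 − 3,100 = -3,100.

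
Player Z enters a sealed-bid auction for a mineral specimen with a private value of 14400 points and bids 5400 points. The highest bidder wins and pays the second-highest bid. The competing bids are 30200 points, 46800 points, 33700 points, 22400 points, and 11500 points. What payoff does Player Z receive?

Payoff = 0 points.

Highest competing bid: 46800 points.
Player Z's bid 5400 points is not the highest, so Player Z loses, pays nothing, and earns zero payoff.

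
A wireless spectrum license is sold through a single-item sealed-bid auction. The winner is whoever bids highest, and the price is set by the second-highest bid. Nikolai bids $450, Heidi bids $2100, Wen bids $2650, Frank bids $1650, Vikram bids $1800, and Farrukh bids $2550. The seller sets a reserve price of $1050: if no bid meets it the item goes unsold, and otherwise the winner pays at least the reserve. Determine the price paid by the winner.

Sorted high to low: Wen $2650; Farrukh $2550; Heidi $2100; Vikram $1800; Frank $1650; Nikolai $450.
Wen has the highest bid, so Wen wins.
The second-highest bid is $2550, which exceeds the reserve, so that sets the price.

$2550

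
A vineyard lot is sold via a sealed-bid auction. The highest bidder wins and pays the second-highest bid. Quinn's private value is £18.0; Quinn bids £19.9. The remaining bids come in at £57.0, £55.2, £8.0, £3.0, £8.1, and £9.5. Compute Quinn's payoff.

Highest competing bid: £57.0.
Quinn's bid £19.9 is not the highest, so Quinn loses, pays nothing, and earns zero payoff.

£0.0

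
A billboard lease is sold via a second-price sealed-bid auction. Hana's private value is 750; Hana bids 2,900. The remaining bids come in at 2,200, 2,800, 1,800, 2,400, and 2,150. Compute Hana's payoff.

Hana's payoff: -2,050.

Highest competing bid: 2,800.
Hana's bid 2,900 is the highest overall, so Hana wins and pays the second-highest bid, 2,800.
Payoff = value − price = 750 − 2,800 = -2,050.
Overbidding won the item at a price above value — truthful bidding would have avoided this loss.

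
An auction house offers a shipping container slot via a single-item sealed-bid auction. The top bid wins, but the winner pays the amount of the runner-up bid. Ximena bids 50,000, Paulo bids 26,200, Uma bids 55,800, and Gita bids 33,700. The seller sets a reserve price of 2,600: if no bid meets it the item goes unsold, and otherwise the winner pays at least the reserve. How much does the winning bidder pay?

The winner pays 50,000.

Sorted high to low: Uma 55,800; Ximena 50,000; Gita 33,700; Paulo 26,200.
Uma has the highest bid, so Uma wins.
The second-highest bid is 50,000, which exceeds the reserve, so that sets the price.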